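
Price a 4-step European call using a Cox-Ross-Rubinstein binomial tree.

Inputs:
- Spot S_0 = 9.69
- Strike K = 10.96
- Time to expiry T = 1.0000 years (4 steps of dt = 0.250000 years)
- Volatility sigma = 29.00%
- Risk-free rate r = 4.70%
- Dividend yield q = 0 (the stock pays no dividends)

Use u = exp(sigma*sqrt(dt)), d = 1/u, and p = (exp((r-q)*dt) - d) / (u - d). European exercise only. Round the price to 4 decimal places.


dt = T/N = 0.250000
u = exp(sigma*sqrt(dt)) = 1.156040; d = 1/u = 0.865022
p = (exp((r-q)*dt) - d) / (u - d) = 0.504427
Discount per step: exp(-r*dt) = 0.988319
Stock lattice S(k, i) with i counting down-moves:
  k=0: S(0,0) = 9.6900
  k=1: S(1,0) = 11.2020; S(1,1) = 8.3821
  k=2: S(2,0) = 12.9500; S(2,1) = 9.6900; S(2,2) = 7.2507
  k=3: S(3,0) = 14.9707; S(3,1) = 11.2020; S(3,2) = 8.3821; S(3,3) = 6.2720
  k=4: S(4,0) = 17.3067; S(4,1) = 12.9500; S(4,2) = 9.6900; S(4,3) = 7.2507; S(4,4) = 5.4254
Terminal payoffs V(N, i) = max(S_T - K, 0):
  V(4,0) = 6.346712; V(4,1) = 1.989982; V(4,2) = 0.000000; V(4,3) = 0.000000; V(4,4) = 0.000000
Backward induction: V(k, i) = exp(-r*dt) * [p * V(k+1, i) + (1-p) * V(k+1, i+1)].
  V(3,0) = exp(-r*dt) * [p*6.346712 + (1-p)*1.989982] = 4.138718
  V(3,1) = exp(-r*dt) * [p*1.989982 + (1-p)*0.000000] = 0.992075
  V(3,2) = exp(-r*dt) * [p*0.000000 + (1-p)*0.000000] = 0.000000
  V(3,3) = exp(-r*dt) * [p*0.000000 + (1-p)*0.000000] = 0.000000
  V(2,0) = exp(-r*dt) * [p*4.138718 + (1-p)*0.992075] = 2.549198
  V(2,1) = exp(-r*dt) * [p*0.992075 + (1-p)*0.000000] = 0.494584
  V(2,2) = exp(-r*dt) * [p*0.000000 + (1-p)*0.000000] = 0.000000
  V(1,0) = exp(-r*dt) * [p*2.549198 + (1-p)*0.494584] = 1.513103
  V(1,1) = exp(-r*dt) * [p*0.494584 + (1-p)*0.000000] = 0.246567
  V(0,0) = exp(-r*dt) * [p*1.513103 + (1-p)*0.246567] = 0.875099

Answer: Price = V(0,0) = 0.8751


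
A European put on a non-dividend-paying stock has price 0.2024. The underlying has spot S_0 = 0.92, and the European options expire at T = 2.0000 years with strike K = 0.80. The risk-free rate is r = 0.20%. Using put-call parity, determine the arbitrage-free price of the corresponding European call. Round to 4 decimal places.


Put-call parity: C - P = S_0 * exp(-qT) - K * exp(-rT).
S_0 * exp(-qT) = 0.9200 * 1.00000000 = 0.92000000
K * exp(-rT) = 0.8000 * 0.99600799 = 0.79680639
C = P + S*exp(-qT) - K*exp(-rT)
C = 0.2024 + 0.92000000 - 0.79680639 = 0.3256

Answer: Call price = 0.3256


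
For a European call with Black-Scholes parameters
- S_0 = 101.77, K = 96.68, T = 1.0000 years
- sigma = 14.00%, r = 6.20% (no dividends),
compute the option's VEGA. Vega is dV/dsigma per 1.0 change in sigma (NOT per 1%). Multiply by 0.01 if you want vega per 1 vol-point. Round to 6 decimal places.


Answer: Vega = 27.581626

Derivation:
d1 = 0.8793486383; d2 = 0.7393486383
phi(d1) = 0.2710192176; exp(-qT) = 1.0000000000; exp(-rT) = 0.9398828868
Vega = S * exp(-qT) * phi(d1) * sqrt(T) = 101.7700 * 1.0000000000 * 0.2710192176 * 1.0000000000 = 27.581626


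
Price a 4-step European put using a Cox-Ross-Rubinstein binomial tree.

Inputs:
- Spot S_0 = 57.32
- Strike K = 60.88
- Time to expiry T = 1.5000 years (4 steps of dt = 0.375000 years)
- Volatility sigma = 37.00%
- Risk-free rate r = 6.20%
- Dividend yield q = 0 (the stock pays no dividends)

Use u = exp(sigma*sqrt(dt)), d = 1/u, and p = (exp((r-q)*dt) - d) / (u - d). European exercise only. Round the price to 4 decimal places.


dt = T/N = 0.375000
u = exp(sigma*sqrt(dt)) = 1.254300; d = 1/u = 0.797257
p = (exp((r-q)*dt) - d) / (u - d) = 0.495063
Discount per step: exp(-r*dt) = 0.977018
Stock lattice S(k, i) with i counting down-moves:
  k=0: S(0,0) = 57.3200
  k=1: S(1,0) = 71.8965; S(1,1) = 45.6988
  k=2: S(2,0) = 90.1798; S(2,1) = 57.3200; S(2,2) = 36.4337
  k=3: S(3,0) = 113.1125; S(3,1) = 71.8965; S(3,2) = 45.6988; S(3,3) = 29.0470
  k=4: S(4,0) = 141.8770; S(4,1) = 90.1798; S(4,2) = 57.3200; S(4,3) = 36.4337; S(4,4) = 23.1580
Terminal payoffs V(N, i) = max(K - S_T, 0):
  V(4,0) = 0.000000; V(4,1) = 0.000000; V(4,2) = 3.560000; V(4,3) = 24.446306; V(4,4) = 37.722044
Backward induction: V(k, i) = exp(-r*dt) * [p * V(k+1, i) + (1-p) * V(k+1, i+1)].
  V(3,0) = exp(-r*dt) * [p*0.000000 + (1-p)*0.000000] = 0.000000
  V(3,1) = exp(-r*dt) * [p*0.000000 + (1-p)*3.560000] = 1.756264
  V(3,2) = exp(-r*dt) * [p*3.560000 + (1-p)*24.446306] = 13.782079
  V(3,3) = exp(-r*dt) * [p*24.446306 + (1-p)*37.722044] = 30.433839
  V(2,0) = exp(-r*dt) * [p*0.000000 + (1-p)*1.756264] = 0.866422
  V(2,1) = exp(-r*dt) * [p*1.756264 + (1-p)*13.782079] = 7.648627
  V(2,2) = exp(-r*dt) * [p*13.782079 + (1-p)*30.433839] = 21.680197
  V(1,0) = exp(-r*dt) * [p*0.866422 + (1-p)*7.648627] = 4.192392
  V(1,1) = exp(-r*dt) * [p*7.648627 + (1-p)*21.680197] = 14.395077
  V(0,0) = exp(-r*dt) * [p*4.192392 + (1-p)*14.395077] = 9.129360

Answer: Price = V(0,0) = 9.1294


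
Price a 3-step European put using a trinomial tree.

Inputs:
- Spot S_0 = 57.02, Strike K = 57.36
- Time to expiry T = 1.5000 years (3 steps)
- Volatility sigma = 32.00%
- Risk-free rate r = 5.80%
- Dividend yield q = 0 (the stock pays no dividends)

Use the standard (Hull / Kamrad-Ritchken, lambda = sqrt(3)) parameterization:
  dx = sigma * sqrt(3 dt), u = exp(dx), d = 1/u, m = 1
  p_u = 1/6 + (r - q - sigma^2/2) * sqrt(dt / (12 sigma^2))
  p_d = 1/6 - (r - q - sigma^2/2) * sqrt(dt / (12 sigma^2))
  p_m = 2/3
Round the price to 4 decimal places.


dt = T/N = 0.500000; dx = sigma*sqrt(3*dt) = 0.391918
u = exp(dx) = 1.479817; d = 1/u = 0.675759
p_u = 0.171004, p_m = 0.666667, p_d = 0.162329
Discount per step: exp(-r*dt) = 0.971416
Stock lattice S(k, j) with j the centered position index:
  k=0: S(0,+0) = 57.0200
  k=1: S(1,-1) = 38.5318; S(1,+0) = 57.0200; S(1,+1) = 84.3792
  k=2: S(2,-2) = 26.0382; S(2,-1) = 38.5318; S(2,+0) = 57.0200; S(2,+1) = 84.3792; S(2,+2) = 124.8657
  k=3: S(3,-3) = 17.5956; S(3,-2) = 26.0382; S(3,-1) = 38.5318; S(3,+0) = 57.0200; S(3,+1) = 84.3792; S(3,+2) = 124.8657; S(3,+3) = 184.7784
Terminal payoffs V(N, j) = max(K - S_T, 0):
  V(3,-3) = 39.764433; V(3,-2) = 31.321782; V(3,-1) = 18.828206; V(3,+0) = 0.340000; V(3,+1) = 0.000000; V(3,+2) = 0.000000; V(3,+3) = 0.000000
Backward induction: V(k, j) = exp(-r*dt) * [p_u * V(k+1, j+1) + p_m * V(k+1, j) + p_d * V(k+1, j-1)]
  V(2,-2) = exp(-r*dt) * [p_u*18.828206 + p_m*31.321782 + p_d*39.764433] = 29.682421
  V(2,-1) = exp(-r*dt) * [p_u*0.340000 + p_m*18.828206 + p_d*31.321782] = 17.188936
  V(2,+0) = exp(-r*dt) * [p_u*0.000000 + p_m*0.340000 + p_d*18.828206] = 3.189190
  V(2,+1) = exp(-r*dt) * [p_u*0.000000 + p_m*0.000000 + p_d*0.340000] = 0.053614
  V(2,+2) = exp(-r*dt) * [p_u*0.000000 + p_m*0.000000 + p_d*0.000000] = 0.000000
  V(1,-1) = exp(-r*dt) * [p_u*3.189190 + p_m*17.188936 + p_d*29.682421] = 16.342114
  V(1,+0) = exp(-r*dt) * [p_u*0.053614 + p_m*3.189190 + p_d*17.188936] = 4.784769
  V(1,+1) = exp(-r*dt) * [p_u*0.000000 + p_m*0.053614 + p_d*3.189190] = 0.537622
  V(0,+0) = exp(-r*dt) * [p_u*0.537622 + p_m*4.784769 + p_d*16.342114] = 5.764950

Answer: Price = V(0,0) = 5.7649


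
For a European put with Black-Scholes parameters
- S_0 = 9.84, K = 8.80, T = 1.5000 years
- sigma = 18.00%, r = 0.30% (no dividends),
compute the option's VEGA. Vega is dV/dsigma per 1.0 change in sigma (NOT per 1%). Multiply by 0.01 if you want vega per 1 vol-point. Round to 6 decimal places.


d1 = 0.6373390394; d2 = 0.4168849626
phi(d1) = 0.3256151688; exp(-qT) = 1.0000000000; exp(-rT) = 0.9955101098
Vega = S * exp(-qT) * phi(d1) * sqrt(T) = 9.8400 * 1.0000000000 * 0.3256151688 * 1.2247448714 = 3.924148

Answer: Vega = 3.924148


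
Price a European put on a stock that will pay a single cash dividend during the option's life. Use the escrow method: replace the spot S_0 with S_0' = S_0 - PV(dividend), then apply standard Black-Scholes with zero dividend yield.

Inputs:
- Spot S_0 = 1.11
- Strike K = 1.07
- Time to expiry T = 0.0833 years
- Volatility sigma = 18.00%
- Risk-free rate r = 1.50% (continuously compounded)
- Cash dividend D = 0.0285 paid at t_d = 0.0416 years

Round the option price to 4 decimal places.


Answer: Price = 0.0164

Derivation:
PV(D) = D * exp(-r * t_d) = 0.0285 * 0.99937619 = 0.02848222
S_0' = S_0 - PV(D) = 1.1100 - 0.02848222 = 1.08151778
d1 = (ln(S_0'/K) + (r + sigma^2/2)*T) / (sigma*sqrt(T)) = 0.25611986
d2 = d1 - sigma*sqrt(T) = 0.20416873
exp(-rT) = 0.99875128
N(-d1) = 0.39892914; N(-d2) = 0.41911082
P = K * exp(-rT) * N(-d2) - S_0' * N(-d1) = 1.0700 * 0.99875128 * 0.41911082 - 1.08151778 * 0.39892914 = 0.0164


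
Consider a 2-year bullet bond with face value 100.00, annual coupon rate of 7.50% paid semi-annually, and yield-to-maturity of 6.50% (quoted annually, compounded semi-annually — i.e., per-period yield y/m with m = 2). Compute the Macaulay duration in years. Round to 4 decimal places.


Answer: Macaulay duration = 1.8952 years

Derivation:
Coupon per period c = face * coupon_rate / m = 3.750000
Periods per year m = 2; per-period yield y/m = 0.032500
Number of cashflows N = 4
Cashflows (t years, CF_t, discount factor 1/(1+y/m)^(m*t), PV):
  t = 0.5000: CF_t = 3.750000, DF = 0.968523, PV = 3.631961
  t = 1.0000: CF_t = 3.750000, DF = 0.938037, PV = 3.517638
  t = 1.5000: CF_t = 3.750000, DF = 0.908510, PV = 3.406913
  t = 2.0000: CF_t = 103.750000, DF = 0.879913, PV = 91.290979
Price P = sum_t PV_t = 101.847492
Macaulay numerator sum_t t * PV_t:
  t * PV_t at t = 0.5000: 1.815981
  t * PV_t at t = 1.0000: 3.517638
  t * PV_t at t = 1.5000: 5.110370
  t * PV_t at t = 2.0000: 182.581958
Macaulay duration D = (sum_t t * PV_t) / P = 193.025947 / 101.847492 = 1.895245


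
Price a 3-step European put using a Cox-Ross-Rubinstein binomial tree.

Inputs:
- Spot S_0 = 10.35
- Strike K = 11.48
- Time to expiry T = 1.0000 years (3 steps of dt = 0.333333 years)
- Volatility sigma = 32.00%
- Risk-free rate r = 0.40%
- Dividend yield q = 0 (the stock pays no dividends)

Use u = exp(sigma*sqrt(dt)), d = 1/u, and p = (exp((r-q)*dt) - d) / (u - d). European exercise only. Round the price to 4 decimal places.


Answer: Price = V(0,0) = 2.0369

Derivation:
dt = T/N = 0.333333
u = exp(sigma*sqrt(dt)) = 1.202920; d = 1/u = 0.831310
p = (exp((r-q)*dt) - d) / (u - d) = 0.457533
Discount per step: exp(-r*dt) = 0.998668
Stock lattice S(k, i) with i counting down-moves:
  k=0: S(0,0) = 10.3500
  k=1: S(1,0) = 12.4502; S(1,1) = 8.6041
  k=2: S(2,0) = 14.9766; S(2,1) = 10.3500; S(2,2) = 7.1526
  k=3: S(3,0) = 18.0157; S(3,1) = 12.4502; S(3,2) = 8.6041; S(3,3) = 5.9461
Terminal payoffs V(N, i) = max(K - S_T, 0):
  V(3,0) = 0.000000; V(3,1) = 0.000000; V(3,2) = 2.875938; V(3,3) = 5.533931
Backward induction: V(k, i) = exp(-r*dt) * [p * V(k+1, i) + (1-p) * V(k+1, i+1)].
  V(2,0) = exp(-r*dt) * [p*0.000000 + (1-p)*0.000000] = 0.000000
  V(2,1) = exp(-r*dt) * [p*0.000000 + (1-p)*2.875938] = 1.558022
  V(2,2) = exp(-r*dt) * [p*2.875938 + (1-p)*5.533931] = 4.312058
  V(1,0) = exp(-r*dt) * [p*0.000000 + (1-p)*1.558022] = 0.844049
  V(1,1) = exp(-r*dt) * [p*1.558022 + (1-p)*4.312058] = 3.047928
  V(0,0) = exp(-r*dt) * [p*0.844049 + (1-p)*3.047928] = 2.036862


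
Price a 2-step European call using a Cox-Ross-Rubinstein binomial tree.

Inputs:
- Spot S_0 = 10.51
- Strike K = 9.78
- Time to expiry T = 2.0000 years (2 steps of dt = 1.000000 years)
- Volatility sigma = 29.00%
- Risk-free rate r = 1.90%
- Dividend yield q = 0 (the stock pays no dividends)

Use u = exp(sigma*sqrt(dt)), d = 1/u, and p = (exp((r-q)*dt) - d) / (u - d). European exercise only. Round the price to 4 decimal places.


Answer: Price = V(0,0) = 2.1857

Derivation:
dt = T/N = 1.000000
u = exp(sigma*sqrt(dt)) = 1.336427; d = 1/u = 0.748264
p = (exp((r-q)*dt) - d) / (u - d) = 0.460617
Discount per step: exp(-r*dt) = 0.981179
Stock lattice S(k, i) with i counting down-moves:
  k=0: S(0,0) = 10.5100
  k=1: S(1,0) = 14.0459; S(1,1) = 7.8643
  k=2: S(2,0) = 18.7713; S(2,1) = 10.5100; S(2,2) = 5.8845
Terminal payoffs V(N, i) = max(S_T - K, 0):
  V(2,0) = 8.991264; V(2,1) = 0.730000; V(2,2) = 0.000000
Backward induction: V(k, i) = exp(-r*dt) * [p * V(k+1, i) + (1-p) * V(k+1, i+1)].
  V(1,0) = exp(-r*dt) * [p*8.991264 + (1-p)*0.730000] = 4.449919
  V(1,1) = exp(-r*dt) * [p*0.730000 + (1-p)*0.000000] = 0.329922
  V(0,0) = exp(-r*dt) * [p*4.449919 + (1-p)*0.329922] = 2.185735


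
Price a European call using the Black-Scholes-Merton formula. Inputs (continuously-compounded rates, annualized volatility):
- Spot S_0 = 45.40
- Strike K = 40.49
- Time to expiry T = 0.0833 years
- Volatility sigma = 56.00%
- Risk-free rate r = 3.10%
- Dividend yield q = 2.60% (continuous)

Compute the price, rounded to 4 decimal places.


d1 = (ln(S/K) + (r - q + 0.5*sigma^2) * T) / (sigma * sqrt(T)) = 0.79155099
d2 = d1 - sigma * sqrt(T) = 0.62992525
exp(-rT) = 0.99742103; exp(-qT) = 0.99783654
C = S_0 * exp(-qT) * N(d1) - K * exp(-rT) * N(d2)
N(d1) = 0.78568873; N(d2) = 0.73562825
C = 45.4000 * 0.99783654 * 0.78568873 - 40.4900 * 0.99742103 * 0.73562825 = 5.8843

Answer: Price = 5.8843


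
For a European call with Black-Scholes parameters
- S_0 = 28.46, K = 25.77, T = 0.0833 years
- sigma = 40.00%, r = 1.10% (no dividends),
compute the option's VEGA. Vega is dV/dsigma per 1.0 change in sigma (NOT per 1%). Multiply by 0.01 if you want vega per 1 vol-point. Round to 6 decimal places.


d1 = 0.9256967035; d2 = 0.8102497459
phi(d1) = 0.2599162730; exp(-qT) = 1.0000000000; exp(-rT) = 0.9990841197
Vega = S * exp(-qT) * phi(d1) * sqrt(T) = 28.4600 * 1.0000000000 * 0.2599162730 * 0.2886173938 = 2.134966

Answer: Vega = 2.134966


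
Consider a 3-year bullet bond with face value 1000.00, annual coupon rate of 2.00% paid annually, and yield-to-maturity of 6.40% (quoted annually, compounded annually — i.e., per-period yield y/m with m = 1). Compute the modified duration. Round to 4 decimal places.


Answer: Modified duration = 2.7607

Derivation:
Coupon per period c = face * coupon_rate / m = 20.000000
Periods per year m = 1; per-period yield y/m = 0.064000
Number of cashflows N = 3
Cashflows (t years, CF_t, discount factor 1/(1+y/m)^(m*t), PV):
  t = 1.0000: CF_t = 20.000000, DF = 0.939850, PV = 18.796992
  t = 2.0000: CF_t = 20.000000, DF = 0.883317, PV = 17.666346
  t = 3.0000: CF_t = 1020.000000, DF = 0.830185, PV = 846.789156
Price P = sum_t PV_t = 883.252495
First compute Macaulay numerator sum_t t * PV_t:
  t * PV_t at t = 1.0000: 18.796992
  t * PV_t at t = 2.0000: 35.332693
  t * PV_t at t = 3.0000: 2540.367469
Macaulay duration D = 2594.497154 / 883.252495 = 2.937435
Modified duration = D / (1 + y/m) = 2.937435 / (1 + 0.064000) = 2.760748


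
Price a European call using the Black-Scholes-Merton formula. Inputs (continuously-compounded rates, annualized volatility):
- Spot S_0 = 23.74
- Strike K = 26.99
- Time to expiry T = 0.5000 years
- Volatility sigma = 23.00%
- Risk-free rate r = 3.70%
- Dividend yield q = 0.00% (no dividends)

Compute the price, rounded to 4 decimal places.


d1 = (ln(S/K) + (r - q + 0.5*sigma^2) * T) / (sigma * sqrt(T)) = -0.59384695
d2 = d1 - sigma * sqrt(T) = -0.75648151
exp(-rT) = 0.98167007; exp(-qT) = 1.00000000
C = S_0 * exp(-qT) * N(d1) - K * exp(-rT) * N(d2)
N(d1) = 0.27630724; N(d2) = 0.22468028
C = 23.7400 * 1.00000000 * 0.27630724 - 26.9900 * 0.98167007 * 0.22468028 = 0.6066

Answer: Price = 0.6066


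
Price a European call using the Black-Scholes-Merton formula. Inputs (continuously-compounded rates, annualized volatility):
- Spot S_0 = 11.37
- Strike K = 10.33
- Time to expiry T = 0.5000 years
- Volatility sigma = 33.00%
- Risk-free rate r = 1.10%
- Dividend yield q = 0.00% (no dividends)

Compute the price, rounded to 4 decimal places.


d1 = (ln(S/K) + (r - q + 0.5*sigma^2) * T) / (sigma * sqrt(T)) = 0.55133341
d2 = d1 - sigma * sqrt(T) = 0.31798817
exp(-rT) = 0.99451510; exp(-qT) = 1.00000000
C = S_0 * exp(-qT) * N(d1) - K * exp(-rT) * N(d2)
N(d1) = 0.70929743; N(d2) = 0.62475304
C = 11.3700 * 1.00000000 * 0.70929743 - 10.3300 * 0.99451510 * 0.62475304 = 1.6464

Answer: Price = 1.6464


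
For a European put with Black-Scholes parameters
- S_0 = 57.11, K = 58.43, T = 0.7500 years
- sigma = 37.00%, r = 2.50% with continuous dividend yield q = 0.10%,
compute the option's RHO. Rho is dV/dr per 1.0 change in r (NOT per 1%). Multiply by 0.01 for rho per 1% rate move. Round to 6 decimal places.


Answer: Rho = -24.497555

Derivation:
d1 = 0.1450780615; d2 = -0.1753513379
phi(d1) = 0.3947658972; exp(-qT) = 0.9992502812; exp(-rT) = 0.9814246877
N(-d2) = 0.5695982126
Rho = -K*T*exp(-rT)*N(-d2) = -58.4300 * 0.7500 * 0.9814246877 * 0.5695982126 = -24.497555


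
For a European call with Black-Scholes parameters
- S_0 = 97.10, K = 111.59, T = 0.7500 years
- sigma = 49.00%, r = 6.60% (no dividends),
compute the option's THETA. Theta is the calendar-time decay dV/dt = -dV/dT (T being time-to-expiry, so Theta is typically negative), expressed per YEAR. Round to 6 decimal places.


d1 = 0.0010543950; d2 = -0.4232980529
phi(d1) = 0.3989420586; exp(-qT) = 1.0000000000; exp(-rT) = 0.9517051581
Theta = -S*exp(-qT)*phi(d1)*sigma/(2*sqrt(T)) - r*K*exp(-rT)*N(d2) + q*S*exp(-qT)*N(d1)
N(d1) = 0.5004206427; N(d2) = 0.3360389074; sqrt(T) = 0.8660254038
Term 1 = -97.1000 * 1.0000000000 * 0.3989420586 * 0.4900 / (2 * 0.8660254038) = -10.9588379988
Term 2 = -0.0660 * 111.5900 * 0.9517051581 * 0.3360389074 = -2.3553811778
Term 3 = 0 (no dividend yield, q = 0)
Theta = -10.9588379988 + (-2.3553811778) + (0.0000000000) = -13.314219

Answer: Theta = -13.314219


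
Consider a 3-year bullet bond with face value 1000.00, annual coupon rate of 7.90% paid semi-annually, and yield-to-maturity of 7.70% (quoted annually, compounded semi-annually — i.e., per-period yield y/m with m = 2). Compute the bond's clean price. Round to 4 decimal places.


Coupon per period c = face * coupon_rate / m = 39.500000
Periods per year m = 2; per-period yield y/m = 0.038500
Number of cashflows N = 6
Cashflows (t years, CF_t, discount factor 1/(1+y/m)^(m*t), PV):
  t = 0.5000: CF_t = 39.500000, DF = 0.962927, PV = 38.035628
  t = 1.0000: CF_t = 39.500000, DF = 0.927229, PV = 36.625545
  t = 1.5000: CF_t = 39.500000, DF = 0.892854, PV = 35.267737
  t = 2.0000: CF_t = 39.500000, DF = 0.859754, PV = 33.960267
  t = 2.5000: CF_t = 39.500000, DF = 0.827880, PV = 32.701268
  t = 3.0000: CF_t = 1039.500000, DF = 0.797188, PV = 828.677388
Price P = sum_t PV_t = 1005.267833

Answer: Price = 1005.2678


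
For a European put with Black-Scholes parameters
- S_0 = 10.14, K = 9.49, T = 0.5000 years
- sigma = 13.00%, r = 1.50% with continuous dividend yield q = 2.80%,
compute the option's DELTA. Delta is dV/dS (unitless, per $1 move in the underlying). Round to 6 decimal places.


Answer: Delta = -0.239849

Derivation:
d1 = 0.6959495667; d2 = 0.6040256852
phi(d1) = 0.3131379556; exp(-qT) = 0.9860975443; exp(-rT) = 0.9925280548
N(-d1) = 0.2432302072
Delta = -exp(-qT) * N(-d1) = -0.9860975443 * 0.2432302072 = -0.239849


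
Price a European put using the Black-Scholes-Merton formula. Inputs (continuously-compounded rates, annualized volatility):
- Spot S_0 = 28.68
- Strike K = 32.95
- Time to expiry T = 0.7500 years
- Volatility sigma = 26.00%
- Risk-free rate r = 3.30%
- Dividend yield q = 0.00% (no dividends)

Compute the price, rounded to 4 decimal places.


Answer: Price = 4.7988

Derivation:
d1 = (ln(S/K) + (r - q + 0.5*sigma^2) * T) / (sigma * sqrt(T)) = -0.39389165
d2 = d1 - sigma * sqrt(T) = -0.61905825
exp(-rT) = 0.97555377; exp(-qT) = 1.00000000
P = K * exp(-rT) * N(-d2) - S_0 * exp(-qT) * N(-d1)
N(-d1) = 0.65316948; N(-d2) = 0.73206101
P = 32.9500 * 0.97555377 * 0.73206101 - 28.6800 * 1.00000000 * 0.65316948 = 4.7988


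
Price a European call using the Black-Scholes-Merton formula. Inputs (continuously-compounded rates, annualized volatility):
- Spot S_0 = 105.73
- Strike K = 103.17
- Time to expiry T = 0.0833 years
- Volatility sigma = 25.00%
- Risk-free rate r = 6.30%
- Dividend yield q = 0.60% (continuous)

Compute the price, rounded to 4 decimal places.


Answer: Price = 4.7640

Derivation:
d1 = (ln(S/K) + (r - q + 0.5*sigma^2) * T) / (sigma * sqrt(T)) = 0.44157819
d2 = d1 - sigma * sqrt(T) = 0.36942384
exp(-rT) = 0.99476585; exp(-qT) = 0.99950032
C = S_0 * exp(-qT) * N(d1) - K * exp(-rT) * N(d2)
N(d1) = 0.67060277; N(d2) = 0.64409409
C = 105.7300 * 0.99950032 * 0.67060277 - 103.1700 * 0.99476585 * 0.64409409 = 4.7640


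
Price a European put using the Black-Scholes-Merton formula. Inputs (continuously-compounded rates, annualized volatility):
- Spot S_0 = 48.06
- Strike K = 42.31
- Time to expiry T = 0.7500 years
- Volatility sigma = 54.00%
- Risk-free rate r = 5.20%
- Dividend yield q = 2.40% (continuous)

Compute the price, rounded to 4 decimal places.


d1 = (ln(S/K) + (r - q + 0.5*sigma^2) * T) / (sigma * sqrt(T)) = 0.55121291
d2 = d1 - sigma * sqrt(T) = 0.08355919
exp(-rT) = 0.96175071; exp(-qT) = 0.98216103
P = K * exp(-rT) * N(-d2) - S_0 * exp(-qT) * N(-d1)
N(-d1) = 0.29074387; N(-d2) = 0.46670346
P = 42.3100 * 0.96175071 * 0.46670346 - 48.0600 * 0.98216103 * 0.29074387 = 5.2671

Answer: Price = 5.2671


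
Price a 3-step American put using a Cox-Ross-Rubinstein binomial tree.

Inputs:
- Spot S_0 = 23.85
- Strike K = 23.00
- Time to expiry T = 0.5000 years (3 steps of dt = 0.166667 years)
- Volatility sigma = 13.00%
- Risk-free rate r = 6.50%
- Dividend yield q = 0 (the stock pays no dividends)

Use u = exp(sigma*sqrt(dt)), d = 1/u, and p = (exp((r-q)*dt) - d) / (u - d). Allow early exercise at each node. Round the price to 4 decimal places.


Answer: Price = V(0,0) = 0.3298

Derivation:
dt = T/N = 0.166667
u = exp(sigma*sqrt(dt)) = 1.054506; d = 1/u = 0.948311
p = (exp((r-q)*dt) - d) / (u - d) = 0.589304
Discount per step: exp(-r*dt) = 0.989225
Stock lattice S(k, i) with i counting down-moves:
  k=0: S(0,0) = 23.8500
  k=1: S(1,0) = 25.1500; S(1,1) = 22.6172
  k=2: S(2,0) = 26.5208; S(2,1) = 23.8500; S(2,2) = 21.4482
  k=3: S(3,0) = 27.9663; S(3,1) = 25.1500; S(3,2) = 22.6172; S(3,3) = 20.3396
Terminal payoffs V(N, i) = max(K - S_T, 0):
  V(3,0) = 0.000000; V(3,1) = 0.000000; V(3,2) = 0.382771; V(3,3) = 2.660448
Backward induction: V(k, i) = exp(-r*dt) * [p * V(k+1, i) + (1-p) * V(k+1, i+1)]; then take max(V_cont, immediate exercise) for American.
  V(2,0) = exp(-r*dt) * [p*0.000000 + (1-p)*0.000000] = 0.000000; exercise = 0.000000; V(2,0) = max -> 0.000000
  V(2,1) = exp(-r*dt) * [p*0.000000 + (1-p)*0.382771] = 0.155509; exercise = 0.000000; V(2,1) = max -> 0.155509
  V(2,2) = exp(-r*dt) * [p*0.382771 + (1-p)*2.660448] = 1.304001; exercise = 1.551823; V(2,2) = max -> 1.551823
  V(1,0) = exp(-r*dt) * [p*0.000000 + (1-p)*0.155509] = 0.063179; exercise = 0.000000; V(1,0) = max -> 0.063179
  V(1,1) = exp(-r*dt) * [p*0.155509 + (1-p)*1.551823] = 0.721115; exercise = 0.382771; V(1,1) = max -> 0.721115
  V(0,0) = exp(-r*dt) * [p*0.063179 + (1-p)*0.721115] = 0.329799; exercise = 0.000000; V(0,0) = max -> 0.329799


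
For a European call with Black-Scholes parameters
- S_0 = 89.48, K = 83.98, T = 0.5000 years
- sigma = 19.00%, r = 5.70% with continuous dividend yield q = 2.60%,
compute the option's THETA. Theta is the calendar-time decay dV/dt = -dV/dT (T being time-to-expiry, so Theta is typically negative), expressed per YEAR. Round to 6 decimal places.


Answer: Theta = -5.363063

Derivation:
d1 = 0.6547173244; d2 = 0.5203670359
phi(d1) = 0.3219799764; exp(-qT) = 0.9870841350; exp(-rT) = 0.9719022941
Theta = -S*exp(-qT)*phi(d1)*sigma/(2*sqrt(T)) - r*K*exp(-rT)*N(d2) + q*S*exp(-qT)*N(d1)
N(d1) = 0.7436751155; N(d2) = 0.6985961095; sqrt(T) = 0.7071067812
Term 1 = -89.4800 * 0.9870841350 * 0.3219799764 * 0.1900 / (2 * 0.7071067812) = -3.8207411381
Term 2 = -0.0570 * 83.9800 * 0.9719022941 * 0.6985961095 = -3.2501207466
Term 3 = 0.0260 * 89.4800 * 0.9870841350 * 0.7436751155 = 1.7077989598
Theta = -3.8207411381 + (-3.2501207466) + (1.7077989598) = -5.363063


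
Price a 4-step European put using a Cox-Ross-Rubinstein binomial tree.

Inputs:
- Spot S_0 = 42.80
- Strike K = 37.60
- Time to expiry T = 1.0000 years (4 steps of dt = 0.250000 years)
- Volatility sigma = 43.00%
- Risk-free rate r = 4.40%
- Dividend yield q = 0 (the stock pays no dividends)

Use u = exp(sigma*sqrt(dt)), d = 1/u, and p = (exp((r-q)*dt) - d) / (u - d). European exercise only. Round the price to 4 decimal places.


Answer: Price = V(0,0) = 4.0450

Derivation:
dt = T/N = 0.250000
u = exp(sigma*sqrt(dt)) = 1.239862; d = 1/u = 0.806541
p = (exp((r-q)*dt) - d) / (u - d) = 0.471982
Discount per step: exp(-r*dt) = 0.989060
Stock lattice S(k, i) with i counting down-moves:
  k=0: S(0,0) = 42.8000
  k=1: S(1,0) = 53.0661; S(1,1) = 34.5200
  k=2: S(2,0) = 65.7946; S(2,1) = 42.8000; S(2,2) = 27.8418
  k=3: S(3,0) = 81.5762; S(3,1) = 53.0661; S(3,2) = 34.5200; S(3,3) = 22.4556
  k=4: S(4,0) = 101.1433; S(4,1) = 65.7946; S(4,2) = 42.8000; S(4,3) = 27.8418; S(4,4) = 18.1113
Terminal payoffs V(N, i) = max(K - S_T, 0):
  V(4,0) = 0.000000; V(4,1) = 0.000000; V(4,2) = 0.000000; V(4,3) = 9.758211; V(4,4) = 19.488663
Backward induction: V(k, i) = exp(-r*dt) * [p * V(k+1, i) + (1-p) * V(k+1, i+1)].
  V(3,0) = exp(-r*dt) * [p*0.000000 + (1-p)*0.000000] = 0.000000
  V(3,1) = exp(-r*dt) * [p*0.000000 + (1-p)*0.000000] = 0.000000
  V(3,2) = exp(-r*dt) * [p*0.000000 + (1-p)*9.758211] = 5.096148
  V(3,3) = exp(-r*dt) * [p*9.758211 + (1-p)*19.488663] = 14.733110
  V(2,0) = exp(-r*dt) * [p*0.000000 + (1-p)*0.000000] = 0.000000
  V(2,1) = exp(-r*dt) * [p*0.000000 + (1-p)*5.096148] = 2.661423
  V(2,2) = exp(-r*dt) * [p*5.096148 + (1-p)*14.733110] = 10.073224
  V(1,0) = exp(-r*dt) * [p*0.000000 + (1-p)*2.661423] = 1.389907
  V(1,1) = exp(-r*dt) * [p*2.661423 + (1-p)*10.073224] = 6.503061
  V(0,0) = exp(-r*dt) * [p*1.389907 + (1-p)*6.503061] = 4.045006


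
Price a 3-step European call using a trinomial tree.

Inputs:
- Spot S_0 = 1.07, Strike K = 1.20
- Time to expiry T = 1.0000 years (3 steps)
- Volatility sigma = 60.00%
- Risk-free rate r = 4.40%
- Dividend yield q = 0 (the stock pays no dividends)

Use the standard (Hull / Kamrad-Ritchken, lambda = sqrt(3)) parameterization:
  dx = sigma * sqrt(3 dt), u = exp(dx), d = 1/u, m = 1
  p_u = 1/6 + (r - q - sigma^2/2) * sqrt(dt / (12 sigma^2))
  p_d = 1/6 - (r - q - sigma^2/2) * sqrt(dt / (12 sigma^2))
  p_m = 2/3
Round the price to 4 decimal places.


Answer: Price = V(0,0) = 0.2162

Derivation:
dt = T/N = 0.333333; dx = sigma*sqrt(3*dt) = 0.600000
u = exp(dx) = 1.822119; d = 1/u = 0.548812
p_u = 0.128889, p_m = 0.666667, p_d = 0.204444
Discount per step: exp(-r*dt) = 0.985440
Stock lattice S(k, j) with j the centered position index:
  k=0: S(0,+0) = 1.0700
  k=1: S(1,-1) = 0.5872; S(1,+0) = 1.0700; S(1,+1) = 1.9497
  k=2: S(2,-2) = 0.3223; S(2,-1) = 0.5872; S(2,+0) = 1.0700; S(2,+1) = 1.9497; S(2,+2) = 3.5525
  k=3: S(3,-3) = 0.1769; S(3,-2) = 0.3223; S(3,-1) = 0.5872; S(3,+0) = 1.0700; S(3,+1) = 1.9497; S(3,+2) = 3.5525; S(3,+3) = 6.4731
Terminal payoffs V(N, j) = max(S_T - K, 0):
  V(3,-3) = 0.000000; V(3,-2) = 0.000000; V(3,-1) = 0.000000; V(3,+0) = 0.000000; V(3,+1) = 0.749667; V(3,+2) = 2.352525; V(3,+3) = 5.273123
Backward induction: V(k, j) = exp(-r*dt) * [p_u * V(k+1, j+1) + p_m * V(k+1, j) + p_d * V(k+1, j-1)]
  V(2,-2) = exp(-r*dt) * [p_u*0.000000 + p_m*0.000000 + p_d*0.000000] = 0.000000
  V(2,-1) = exp(-r*dt) * [p_u*0.000000 + p_m*0.000000 + p_d*0.000000] = 0.000000
  V(2,+0) = exp(-r*dt) * [p_u*0.749667 + p_m*0.000000 + p_d*0.000000] = 0.095217
  V(2,+1) = exp(-r*dt) * [p_u*2.352525 + p_m*0.749667 + p_d*0.000000] = 0.791301
  V(2,+2) = exp(-r*dt) * [p_u*5.273123 + p_m*2.352525 + p_d*0.749667] = 2.366301
  V(1,-1) = exp(-r*dt) * [p_u*0.095217 + p_m*0.000000 + p_d*0.000000] = 0.012094
  V(1,+0) = exp(-r*dt) * [p_u*0.791301 + p_m*0.095217 + p_d*0.000000] = 0.163059
  V(1,+1) = exp(-r*dt) * [p_u*2.366301 + p_m*0.791301 + p_d*0.095217] = 0.839586
  V(0,+0) = exp(-r*dt) * [p_u*0.839586 + p_m*0.163059 + p_d*0.012094] = 0.216197


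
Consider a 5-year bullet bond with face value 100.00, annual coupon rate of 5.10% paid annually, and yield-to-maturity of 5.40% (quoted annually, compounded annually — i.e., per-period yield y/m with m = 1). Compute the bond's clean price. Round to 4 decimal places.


Answer: Price = 98.7154

Derivation:
Coupon per period c = face * coupon_rate / m = 5.100000
Periods per year m = 1; per-period yield y/m = 0.054000
Number of cashflows N = 5
Cashflows (t years, CF_t, discount factor 1/(1+y/m)^(m*t), PV):
  t = 1.0000: CF_t = 5.100000, DF = 0.948767, PV = 4.838710
  t = 2.0000: CF_t = 5.100000, DF = 0.900158, PV = 4.590806
  t = 3.0000: CF_t = 5.100000, DF = 0.854040, PV = 4.355604
  t = 4.0000: CF_t = 5.100000, DF = 0.810285, PV = 4.132451
  t = 5.0000: CF_t = 105.100000, DF = 0.768771, PV = 80.797823
Price P = sum_t PV_t = 98.715394


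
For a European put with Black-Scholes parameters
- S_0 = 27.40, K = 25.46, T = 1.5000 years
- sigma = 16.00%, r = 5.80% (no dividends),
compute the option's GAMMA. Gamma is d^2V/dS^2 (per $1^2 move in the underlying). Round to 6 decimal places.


d1 = 0.9166930623; d2 = 0.7207338828
phi(d1) = 0.2620810116; exp(-qT) = 1.0000000000; exp(-rT) = 0.9166770956
Gamma = exp(-qT) * phi(d1) / (S * sigma * sqrt(T)) = 1.0000000000 * 0.2620810116 / (27.4000 * 0.1600 * 1.2247448714) = 0.048811

Answer: Gamma = 0.048811


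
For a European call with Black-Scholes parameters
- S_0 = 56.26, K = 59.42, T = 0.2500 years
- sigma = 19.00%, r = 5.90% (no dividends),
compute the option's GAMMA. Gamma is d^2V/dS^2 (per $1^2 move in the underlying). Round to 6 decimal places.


d1 = -0.3724691260; d2 = -0.4674691260
phi(d1) = 0.3722069887; exp(-qT) = 1.0000000000; exp(-rT) = 0.9853582484
Gamma = exp(-qT) * phi(d1) / (S * sigma * sqrt(T)) = 1.0000000000 * 0.3722069887 / (56.2600 * 0.1900 * 0.5000000000) = 0.069640

Answer: Gamma = 0.069640


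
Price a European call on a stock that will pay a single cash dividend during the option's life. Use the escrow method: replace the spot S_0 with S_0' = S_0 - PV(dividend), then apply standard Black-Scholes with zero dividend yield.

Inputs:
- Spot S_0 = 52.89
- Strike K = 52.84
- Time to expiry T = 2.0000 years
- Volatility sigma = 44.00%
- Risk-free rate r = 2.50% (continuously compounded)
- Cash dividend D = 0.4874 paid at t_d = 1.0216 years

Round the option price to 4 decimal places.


PV(D) = D * exp(-r * t_d) = 0.4874 * 0.97478339 = 0.47510942
S_0' = S_0 - PV(D) = 52.8900 - 0.47510942 = 52.41489058
d1 = (ln(S_0'/K) + (r + sigma^2/2)*T) / (sigma*sqrt(T)) = 0.37849858
d2 = d1 - sigma*sqrt(T) = -0.24375539
exp(-rT) = 0.95122942
N(d1) = 0.64746988; N(d2) = 0.40371014
C = S_0' * N(d1) - K * exp(-rT) * N(d2) = 52.41489058 * 0.64746988 - 52.8400 * 0.95122942 * 0.40371014 = 13.6454

Answer: Price = 13.6454


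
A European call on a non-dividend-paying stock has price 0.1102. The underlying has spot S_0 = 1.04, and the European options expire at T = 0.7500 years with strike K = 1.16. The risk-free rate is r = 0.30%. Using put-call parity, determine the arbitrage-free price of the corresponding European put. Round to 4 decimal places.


Put-call parity: C - P = S_0 * exp(-qT) - K * exp(-rT).
S_0 * exp(-qT) = 1.0400 * 1.00000000 = 1.04000000
K * exp(-rT) = 1.1600 * 0.99775253 = 1.15739293
P = C - S*exp(-qT) + K*exp(-rT)
P = 0.1102 - 1.04000000 + 1.15739293 = 0.2276

Answer: Put price = 0.2276


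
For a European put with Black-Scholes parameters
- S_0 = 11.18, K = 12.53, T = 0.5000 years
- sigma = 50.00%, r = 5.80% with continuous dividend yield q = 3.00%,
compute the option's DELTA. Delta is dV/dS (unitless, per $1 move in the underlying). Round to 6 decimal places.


Answer: Delta = -0.534161

Derivation:
d1 = -0.1060640406; d2 = -0.4596174312
phi(d1) = 0.3967046128; exp(-qT) = 0.9851119396; exp(-rT) = 0.9714164645
N(-d1) = 0.5422342292
Delta = -exp(-qT) * N(-d1) = -0.9851119396 * 0.5422342292 = -0.534161


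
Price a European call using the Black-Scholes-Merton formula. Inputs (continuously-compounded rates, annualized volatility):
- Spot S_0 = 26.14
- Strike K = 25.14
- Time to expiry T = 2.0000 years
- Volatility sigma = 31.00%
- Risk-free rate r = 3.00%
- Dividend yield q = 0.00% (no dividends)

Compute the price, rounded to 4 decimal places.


d1 = (ln(S/K) + (r - q + 0.5*sigma^2) * T) / (sigma * sqrt(T)) = 0.44503591
d2 = d1 - sigma * sqrt(T) = 0.00662971
exp(-rT) = 0.94176453; exp(-qT) = 1.00000000
C = S_0 * exp(-qT) * N(d1) - K * exp(-rT) * N(d2)
N(d1) = 0.67185310; N(d2) = 0.50264485
C = 26.1400 * 1.00000000 * 0.67185310 - 25.1400 * 0.94176453 * 0.50264485 = 5.6616

Answer: Price = 5.6616


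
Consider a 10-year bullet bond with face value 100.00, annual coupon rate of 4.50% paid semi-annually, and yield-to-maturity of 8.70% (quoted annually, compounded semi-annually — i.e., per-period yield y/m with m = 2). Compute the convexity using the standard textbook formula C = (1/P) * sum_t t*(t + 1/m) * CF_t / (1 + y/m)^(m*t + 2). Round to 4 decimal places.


Coupon per period c = face * coupon_rate / m = 2.250000
Periods per year m = 2; per-period yield y/m = 0.043500
Number of cashflows N = 20
Cashflows (t years, CF_t, discount factor 1/(1+y/m)^(m*t), PV):
  t = 0.5000: CF_t = 2.250000, DF = 0.958313, PV = 2.156205
  t = 1.0000: CF_t = 2.250000, DF = 0.918365, PV = 2.066320
  t = 1.5000: CF_t = 2.250000, DF = 0.880081, PV = 1.980182
  t = 2.0000: CF_t = 2.250000, DF = 0.843393, PV = 1.897635
  t = 2.5000: CF_t = 2.250000, DF = 0.808235, PV = 1.818529
  t = 3.0000: CF_t = 2.250000, DF = 0.774543, PV = 1.742721
  t = 3.5000: CF_t = 2.250000, DF = 0.742254, PV = 1.670073
  t = 4.0000: CF_t = 2.250000, DF = 0.711312, PV = 1.600453
  t = 4.5000: CF_t = 2.250000, DF = 0.681660, PV = 1.533735
  t = 5.0000: CF_t = 2.250000, DF = 0.653244, PV = 1.469799
  t = 5.5000: CF_t = 2.250000, DF = 0.626013, PV = 1.408528
  t = 6.0000: CF_t = 2.250000, DF = 0.599916, PV = 1.349811
  t = 6.5000: CF_t = 2.250000, DF = 0.574908, PV = 1.293542
  t = 7.0000: CF_t = 2.250000, DF = 0.550942, PV = 1.239619
  t = 7.5000: CF_t = 2.250000, DF = 0.527975, PV = 1.187943
  t = 8.0000: CF_t = 2.250000, DF = 0.505965, PV = 1.138422
  t = 8.5000: CF_t = 2.250000, DF = 0.484873, PV = 1.090965
  t = 9.0000: CF_t = 2.250000, DF = 0.464661, PV = 1.045486
  t = 9.5000: CF_t = 2.250000, DF = 0.445290, PV = 1.001904
  t = 10.0000: CF_t = 102.250000, DF = 0.426728, PV = 43.632917
Price P = sum_t PV_t = 72.324790
Convexity numerator sum_t t*(t + 1/m) * CF_t / (1+y/m)^(m*t + 2):
  t = 0.5000: term = 0.990091
  t = 1.0000: term = 2.846453
  t = 1.5000: term = 5.455587
  t = 2.0000: term = 8.713604
  t = 2.5000: term = 12.525544
  t = 3.0000: term = 16.804755
  t = 3.5000: term = 21.472295
  t = 4.0000: term = 26.456384
  t = 4.5000: term = 31.691883
  t = 5.0000: term = 37.119812
  t = 5.5000: term = 42.686895
  t = 6.0000: term = 48.345135
  t = 6.5000: term = 54.051421
  t = 7.0000: term = 59.767153
  t = 7.5000: term = 65.457899
  t = 8.0000: term = 71.093070
  t = 8.5000: term = 76.645619
  t = 9.0000: term = 82.091760
  t = 9.5000: term = 87.410701
  t = 10.0000: term = 4207.446873
Convexity = (1/P) * sum = 4959.072935 / 72.324790 = 68.566710

Answer: Convexity = 68.5667


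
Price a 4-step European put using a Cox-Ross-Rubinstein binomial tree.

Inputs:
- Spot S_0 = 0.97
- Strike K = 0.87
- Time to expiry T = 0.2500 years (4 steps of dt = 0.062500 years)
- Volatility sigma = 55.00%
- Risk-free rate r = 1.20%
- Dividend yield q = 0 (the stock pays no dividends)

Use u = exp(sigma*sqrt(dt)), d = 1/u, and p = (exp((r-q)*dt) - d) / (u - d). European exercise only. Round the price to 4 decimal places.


dt = T/N = 0.062500
u = exp(sigma*sqrt(dt)) = 1.147402; d = 1/u = 0.871534
p = (exp((r-q)*dt) - d) / (u - d) = 0.468399
Discount per step: exp(-r*dt) = 0.999250
Stock lattice S(k, i) with i counting down-moves:
  k=0: S(0,0) = 0.9700
  k=1: S(1,0) = 1.1130; S(1,1) = 0.8454
  k=2: S(2,0) = 1.2770; S(2,1) = 0.9700; S(2,2) = 0.7368
  k=3: S(3,0) = 1.4653; S(3,1) = 1.1130; S(3,2) = 0.8454; S(3,3) = 0.6421
  k=4: S(4,0) = 1.6813; S(4,1) = 1.2770; S(4,2) = 0.9700; S(4,3) = 0.7368; S(4,4) = 0.5596
Terminal payoffs V(N, i) = max(K - S_T, 0):
  V(4,0) = 0.000000; V(4,1) = 0.000000; V(4,2) = 0.000000; V(4,3) = 0.133215; V(4,4) = 0.310359
Backward induction: V(k, i) = exp(-r*dt) * [p * V(k+1, i) + (1-p) * V(k+1, i+1)].
  V(3,0) = exp(-r*dt) * [p*0.000000 + (1-p)*0.000000] = 0.000000
  V(3,1) = exp(-r*dt) * [p*0.000000 + (1-p)*0.000000] = 0.000000
  V(3,2) = exp(-r*dt) * [p*0.000000 + (1-p)*0.133215] = 0.070764
  V(3,3) = exp(-r*dt) * [p*0.133215 + (1-p)*0.310359] = 0.227214
  V(2,0) = exp(-r*dt) * [p*0.000000 + (1-p)*0.000000] = 0.000000
  V(2,1) = exp(-r*dt) * [p*0.000000 + (1-p)*0.070764] = 0.037590
  V(2,2) = exp(-r*dt) * [p*0.070764 + (1-p)*0.227214] = 0.153818
  V(1,0) = exp(-r*dt) * [p*0.000000 + (1-p)*0.037590] = 0.019968
  V(1,1) = exp(-r*dt) * [p*0.037590 + (1-p)*0.153818] = 0.099302
  V(0,0) = exp(-r*dt) * [p*0.019968 + (1-p)*0.099302] = 0.062096

Answer: Price = V(0,0) = 0.0621


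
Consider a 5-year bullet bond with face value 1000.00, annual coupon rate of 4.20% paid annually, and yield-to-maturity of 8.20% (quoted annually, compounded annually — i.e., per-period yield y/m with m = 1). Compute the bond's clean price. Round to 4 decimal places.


Answer: Price = 841.1299

Derivation:
Coupon per period c = face * coupon_rate / m = 42.000000
Periods per year m = 1; per-period yield y/m = 0.082000
Number of cashflows N = 5
Cashflows (t years, CF_t, discount factor 1/(1+y/m)^(m*t), PV):
  t = 1.0000: CF_t = 42.000000, DF = 0.924214, PV = 38.817006
  t = 2.0000: CF_t = 42.000000, DF = 0.854172, PV = 35.875236
  t = 3.0000: CF_t = 42.000000, DF = 0.789438, PV = 33.156411
  t = 4.0000: CF_t = 42.000000, DF = 0.729610, PV = 30.643633
  t = 5.0000: CF_t = 1042.000000, DF = 0.674316, PV = 702.637647
Price P = sum_t PV_t = 841.129931


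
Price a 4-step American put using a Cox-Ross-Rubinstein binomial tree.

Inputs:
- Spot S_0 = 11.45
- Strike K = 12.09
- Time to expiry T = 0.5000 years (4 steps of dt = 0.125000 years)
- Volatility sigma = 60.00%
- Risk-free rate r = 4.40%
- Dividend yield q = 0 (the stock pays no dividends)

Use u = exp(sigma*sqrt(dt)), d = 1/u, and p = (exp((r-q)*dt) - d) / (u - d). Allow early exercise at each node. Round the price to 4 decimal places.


dt = T/N = 0.125000
u = exp(sigma*sqrt(dt)) = 1.236311; d = 1/u = 0.808858
p = (exp((r-q)*dt) - d) / (u - d) = 0.460067
Discount per step: exp(-r*dt) = 0.994515
Stock lattice S(k, i) with i counting down-moves:
  k=0: S(0,0) = 11.4500
  k=1: S(1,0) = 14.1558; S(1,1) = 9.2614
  k=2: S(2,0) = 17.5009; S(2,1) = 11.4500; S(2,2) = 7.4912
  k=3: S(3,0) = 21.6366; S(3,1) = 14.1558; S(3,2) = 9.2614; S(3,3) = 6.0593
  k=4: S(4,0) = 26.7496; S(4,1) = 17.5009; S(4,2) = 11.4500; S(4,3) = 7.4912; S(4,4) = 4.9011
Terminal payoffs V(N, i) = max(K - S_T, 0):
  V(4,0) = 0.000000; V(4,1) = 0.000000; V(4,2) = 0.640000; V(4,3) = 4.598825; V(4,4) = 7.188891
Backward induction: V(k, i) = exp(-r*dt) * [p * V(k+1, i) + (1-p) * V(k+1, i+1)]; then take max(V_cont, immediate exercise) for American.
  V(3,0) = exp(-r*dt) * [p*0.000000 + (1-p)*0.000000] = 0.000000; exercise = 0.000000; V(3,0) = max -> 0.000000
  V(3,1) = exp(-r*dt) * [p*0.000000 + (1-p)*0.640000] = 0.343662; exercise = 0.000000; V(3,1) = max -> 0.343662
  V(3,2) = exp(-r*dt) * [p*0.640000 + (1-p)*4.598825] = 2.762265; exercise = 2.828577; V(3,2) = max -> 2.828577
  V(3,3) = exp(-r*dt) * [p*4.598825 + (1-p)*7.188891] = 5.964391; exercise = 6.030704; V(3,3) = max -> 6.030704
  V(2,0) = exp(-r*dt) * [p*0.000000 + (1-p)*0.343662] = 0.184536; exercise = 0.000000; V(2,0) = max -> 0.184536
  V(2,1) = exp(-r*dt) * [p*0.343662 + (1-p)*2.828577] = 1.676105; exercise = 0.640000; V(2,1) = max -> 1.676105
  V(2,2) = exp(-r*dt) * [p*2.828577 + (1-p)*6.030704] = 4.532513; exercise = 4.598825; V(2,2) = max -> 4.598825
  V(1,0) = exp(-r*dt) * [p*0.184536 + (1-p)*1.676105] = 0.984453; exercise = 0.000000; V(1,0) = max -> 0.984453
  V(1,1) = exp(-r*dt) * [p*1.676105 + (1-p)*4.598825] = 3.236328; exercise = 2.828577; V(1,1) = max -> 3.236328
  V(0,0) = exp(-r*dt) * [p*0.984453 + (1-p)*3.236328] = 2.188246; exercise = 0.640000; V(0,0) = max -> 2.188246

Answer: Price = V(0,0) = 2.1882


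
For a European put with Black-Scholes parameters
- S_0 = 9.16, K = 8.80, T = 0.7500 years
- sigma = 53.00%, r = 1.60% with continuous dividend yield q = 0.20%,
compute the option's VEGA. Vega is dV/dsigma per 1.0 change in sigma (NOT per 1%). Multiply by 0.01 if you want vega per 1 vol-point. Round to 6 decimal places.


Answer: Vega = 2.982792

Derivation:
d1 = 0.3397258772; d2 = -0.1192675868
phi(d1) = 0.3765722432; exp(-qT) = 0.9985011244; exp(-rT) = 0.9880717129
Vega = S * exp(-qT) * phi(d1) * sqrt(T) = 9.1600 * 0.9985011244 * 0.3765722432 * 0.8660254038 = 2.982792
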